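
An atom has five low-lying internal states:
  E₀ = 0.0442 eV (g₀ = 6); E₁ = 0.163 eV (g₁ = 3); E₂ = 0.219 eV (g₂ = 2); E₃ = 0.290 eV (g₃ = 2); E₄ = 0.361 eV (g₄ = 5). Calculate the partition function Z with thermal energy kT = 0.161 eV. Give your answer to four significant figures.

Z = 7.024

Eᵢ/kT = 0.274534, 1.01242, 1.36025, 1.80124, 2.24224.
Z = Σ gᵢe^(−Eᵢ/kT) = 6·e^(−0.274534) + 3·e^(−1.01242) + 2·e^(−1.36025) + 2·e^(−1.80124) + 5·e^(−2.24224) = 4.55956 + 1.09002 + 0.513193 + 0.330188 + 0.531102 = 7.02406.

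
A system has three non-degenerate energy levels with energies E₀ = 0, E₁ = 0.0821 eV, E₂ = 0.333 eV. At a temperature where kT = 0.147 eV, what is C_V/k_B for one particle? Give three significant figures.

Eᵢ/kT = 0, 0.55850, 2.2653.
Z = Σ e^(−Eᵢ/kT) = e^(−0) + e^(−0.55850) + e^(−2.2653) = 1.0000 + 0.57207 + 0.10380 = 1.6759.
⟨E⟩ = 0.048650 eV, ⟨E²⟩ = 0.0091690 eV².
C_V/k_B = (⟨E²⟩ − ⟨E⟩²)/(kT)² = (0.0091690 − 0.0023668)/0.021609 = 0.315.

0.315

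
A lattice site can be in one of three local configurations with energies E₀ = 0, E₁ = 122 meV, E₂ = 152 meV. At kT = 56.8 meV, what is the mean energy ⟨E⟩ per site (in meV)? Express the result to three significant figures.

20.8 meV

Eᵢ/kT = 0, 2.1479, 2.6761.
Z = Σ e^(−Eᵢ/kT) = e^(−0) + e^(−2.1479) + e^(−2.6761) = 1.0000 + 0.11673 + 0.068831 = 1.1856.
⟨E⟩ = Σ Eᵢ e^(−Eᵢ/kT) / Z = (0·1.0000 + 122·0.11673 + 152·0.068831) / 1.1856 = 20.8 meV.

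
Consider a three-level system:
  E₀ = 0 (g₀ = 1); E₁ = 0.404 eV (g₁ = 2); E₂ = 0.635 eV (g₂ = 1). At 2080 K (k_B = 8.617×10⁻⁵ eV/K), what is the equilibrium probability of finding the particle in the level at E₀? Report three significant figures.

0.807

k_BT = 8.617×10⁻⁵ × 2080 K = 0.17923 eV.
Eᵢ/kT = 0, 2.2541, 3.5429.
Z = Σ gᵢe^(−Eᵢ/kT) = 1·e^(−0) + 2·e^(−2.2541) + 1·e^(−3.5429) = 1.0000 + 0.20994 + 0.028929 = 1.2389.
P₀ = g₀ e^(−E₀/kT) / Z = 1.0000/1.2389 = 0.807.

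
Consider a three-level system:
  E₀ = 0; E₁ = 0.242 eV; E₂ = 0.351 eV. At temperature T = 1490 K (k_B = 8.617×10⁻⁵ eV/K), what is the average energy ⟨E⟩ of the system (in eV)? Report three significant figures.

0.0489 eV

k_BT = 8.617×10⁻⁵ × 1490 K = 0.12839 eV.
Eᵢ/kT = 0, 1.8849, 2.7339.
Z = Σ e^(−Eᵢ/kT) = e^(−0) + e^(−1.8849) + e^(−2.7339) = 1.0000 + 0.15184 + 0.064965 = 1.2168.
⟨E⟩ = Σ Eᵢ e^(−Eᵢ/kT) / Z = (0·1.0000 + 0.242·0.15184 + 0.351·0.064965) / 1.2168 = 0.0489 eV.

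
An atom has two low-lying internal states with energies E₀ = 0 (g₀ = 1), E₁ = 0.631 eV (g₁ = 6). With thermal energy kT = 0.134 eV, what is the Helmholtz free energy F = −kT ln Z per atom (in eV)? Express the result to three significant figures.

-0.00706 eV

Eᵢ/kT = 0, 4.7090.
Z = Σ gᵢe^(−Eᵢ/kT) = 1·e^(−0) + 6·e^(−4.7090) = 1.0000 + 0.054083 = 1.0541.
F = −kT ln Z = −0.134 × ln(1.0541) = −0.134 × 0.052687 = -0.00706 eV.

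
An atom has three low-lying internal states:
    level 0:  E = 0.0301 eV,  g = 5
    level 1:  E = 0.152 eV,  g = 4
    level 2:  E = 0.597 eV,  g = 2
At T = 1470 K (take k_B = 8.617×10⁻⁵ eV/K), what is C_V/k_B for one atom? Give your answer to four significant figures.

0.2280

k_BT = 8.617×10⁻⁵ × 1470 K = 0.126670 eV.
Eᵢ/kT = 0.237625, 1.19997, 4.71303.
Z = Σ gᵢe^(−Eᵢ/kT) = 5·e^(−0.237625) + 4·e^(−1.19997) + 2·e^(−4.71303) = 3.94249 + 1.20481 + 0.0179551 = 5.16526.
⟨E⟩ = 0.0605041 eV, ⟨E²⟩ = 0.00731952 eV².
C_V/k_B = (⟨E²⟩ − ⟨E⟩²)/(kT)² = (0.00731952 − 0.00366075)/0.0160453 = 0.2280.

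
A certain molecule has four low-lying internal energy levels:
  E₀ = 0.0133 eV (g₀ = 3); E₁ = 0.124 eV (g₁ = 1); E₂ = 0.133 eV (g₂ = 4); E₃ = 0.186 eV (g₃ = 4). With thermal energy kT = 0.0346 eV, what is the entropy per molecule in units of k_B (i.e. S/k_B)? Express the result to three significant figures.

1.38

Eᵢ/kT = 0.38439, 3.5838, 3.8439, 5.3757.
Z = Σ gᵢe^(−Eᵢ/kT) = 3·e^(−0.38439) + 1·e^(−3.5838) + 4·e^(−3.8439) + 4·e^(−5.3757) = 2.0426 + 0.027770 + 0.085640 + 0.018511 = 2.1745.
⟨E⟩ = Σ EᵢPᵢ = 0.020898 eV.
S/k_B = ln Z + ⟨E⟩/kT = ln(2.1745) + 0.020898/0.0346 = 0.77680 + 0.60399 = 1.38.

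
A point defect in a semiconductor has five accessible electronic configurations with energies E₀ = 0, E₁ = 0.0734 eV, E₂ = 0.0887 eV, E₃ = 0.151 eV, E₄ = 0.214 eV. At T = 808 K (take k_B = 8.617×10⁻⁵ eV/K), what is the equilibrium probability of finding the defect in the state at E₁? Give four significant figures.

k_BT = 8.617×10⁻⁵ × 808 K = 0.0696254 eV.
Eᵢ/kT = 0, 1.05421, 1.27396, 2.16875, 3.07359.
Z = Σ e^(−Eᵢ/kT) = e^(−0) + e^(−1.05421) + e^(−1.27396) + e^(−2.16875) + e^(−3.07359) = 1.00000 + 0.348468 + 0.279722 + 0.114320 + 0.0462548 = 1.78876.
P₁ = e^(−E₁/kT) / Z = 0.348468/1.78876 = 0.1948.

0.1948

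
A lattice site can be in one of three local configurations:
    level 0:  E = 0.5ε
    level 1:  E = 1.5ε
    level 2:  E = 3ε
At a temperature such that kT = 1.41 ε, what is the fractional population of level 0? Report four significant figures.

0.6017

Eᵢ/kT = 0.354610, 1.06383, 2.12766.
Z = Σ e^(−Eᵢ/kT) = e^(−0.354610) + e^(−1.06383) + e^(−2.12766) = 0.701447 + 0.345131 + 0.119116 = 1.16569.
P₀ = e^(−E₀/kT) / Z = 0.701447/1.16569 = 0.6017.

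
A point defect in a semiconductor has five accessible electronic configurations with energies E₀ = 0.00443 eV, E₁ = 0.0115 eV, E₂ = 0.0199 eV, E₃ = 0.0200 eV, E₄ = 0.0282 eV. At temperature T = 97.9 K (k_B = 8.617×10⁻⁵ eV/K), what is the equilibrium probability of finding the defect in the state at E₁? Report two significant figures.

0.24

k_BT = 8.617×10⁻⁵ × 97.9 K = 0.008436 eV.
Eᵢ/kT = 0.5251, 1.363, 2.359, 2.371, 3.343.
Z = Σ e^(−Eᵢ/kT) = e^(−0.5251) + e^(−1.363) + e^(−2.359) + e^(−2.371) + e^(−3.343) = 0.5915 + 0.2559 + 0.09451 + 0.09339 + 0.03533 = 1.071.
P₁ = e^(−E₁/kT) / Z = 0.2559/1.071 = 0.24.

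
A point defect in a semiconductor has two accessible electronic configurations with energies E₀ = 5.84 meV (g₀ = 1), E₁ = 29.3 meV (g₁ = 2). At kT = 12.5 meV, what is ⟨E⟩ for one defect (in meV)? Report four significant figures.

11.34 meV

Eᵢ/kT = 0.467200, 2.34400.
Z = Σ gᵢe^(−Eᵢ/kT) = 1·e^(−0.467200) + 2·e^(−2.34400) = 0.626755 + 0.191886 = 0.818641.
⟨E⟩ = Σ Eᵢ gᵢe^(−Eᵢ/kT) / Z = (5.84·0.626755 + 29.3·0.191886) / 0.818641 = 11.34 meV.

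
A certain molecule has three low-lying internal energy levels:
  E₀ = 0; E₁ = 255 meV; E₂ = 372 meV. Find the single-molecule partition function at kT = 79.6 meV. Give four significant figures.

Eᵢ/kT = 0, 3.20352, 4.67337.
Z = Σ e^(−Eᵢ/kT) = e^(−0) + e^(−3.20352) + e^(−4.67337) = 1.00000 + 0.0406190 + 0.00934074 = 1.04996.

Z = 1.050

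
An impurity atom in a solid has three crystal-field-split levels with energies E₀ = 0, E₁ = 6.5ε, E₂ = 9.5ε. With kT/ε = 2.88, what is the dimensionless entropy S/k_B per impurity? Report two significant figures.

Eᵢ/kT = 0, 2.257, 3.299.
Z = Σ e^(−Eᵢ/kT) = e^(−0) + e^(−2.257) + e^(−3.299) = 1.000 + 0.1047 + 0.03692 = 1.142.
⟨E⟩ = Σ EᵢPᵢ = 0.9031 ε.
S/k_B = ln Z + ⟨E⟩/kT = ln(1.142) + 0.9031/2.88 = 0.1328 + 0.3136 = 0.45.

0.45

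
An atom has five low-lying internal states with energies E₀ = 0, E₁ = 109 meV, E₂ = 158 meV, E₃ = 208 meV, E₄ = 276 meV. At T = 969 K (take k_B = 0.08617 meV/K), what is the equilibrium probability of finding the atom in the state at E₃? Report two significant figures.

0.054

k_BT = 0.08617 × 969 K = 83.50 meV.
Eᵢ/kT = 0, 1.305, 1.892, 2.491, 3.305.
Z = Σ e^(−Eᵢ/kT) = e^(−0) + e^(−1.305) + e^(−1.892) + e^(−2.491) + e^(−3.305) = 1.000 + 0.2712 + 0.1508 + 0.08283 + 0.03670 = 1.542.
P₃ = e^(−E₃/kT) / Z = 0.08283/1.542 = 0.054.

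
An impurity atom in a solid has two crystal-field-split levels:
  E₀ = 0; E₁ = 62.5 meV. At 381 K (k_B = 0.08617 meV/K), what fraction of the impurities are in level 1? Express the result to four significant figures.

k_BT = 0.08617 × 381 K = 32.8308 meV.
Eᵢ/kT = 0, 1.90370.
Z = Σ e^(−Eᵢ/kT) = e^(−0) + e^(−1.90370) = 1.00000 + 0.149016 = 1.14902.
P₁ = e^(−E₁/kT) / Z = 0.149016/1.14902 = 0.1297.

0.1297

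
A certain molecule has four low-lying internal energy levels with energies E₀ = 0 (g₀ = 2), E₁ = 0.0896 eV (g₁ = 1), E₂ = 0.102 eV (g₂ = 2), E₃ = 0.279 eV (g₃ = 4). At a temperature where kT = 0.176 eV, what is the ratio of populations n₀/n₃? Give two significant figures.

n₀/n₃ = (g₀/g₃) exp[−(E₀−E₃)/kT] = (2/4) × exp(−(-0.279 eV)/(0.176 eV)) = (2/4) × exp(1.585) = 2.4.

2.4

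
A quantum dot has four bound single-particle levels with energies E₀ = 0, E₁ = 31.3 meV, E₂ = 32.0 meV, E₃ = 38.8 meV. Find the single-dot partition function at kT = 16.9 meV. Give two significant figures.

Eᵢ/kT = 0, 1.852, 1.893, 2.296.
Z = Σ e^(−Eᵢ/kT) = e^(−0) + e^(−1.852) + e^(−1.893) + e^(−2.296) = 1.000 + 0.1569 + 0.1506 + 0.1007 = 1.408.

Z = 1.4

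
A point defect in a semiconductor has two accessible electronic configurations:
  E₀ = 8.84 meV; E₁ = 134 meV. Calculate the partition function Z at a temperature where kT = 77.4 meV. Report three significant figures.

Z = 1.07

Eᵢ/kT = 0.11421, 1.7313.
Z = Σ e^(−Eᵢ/kT) = e^(−0.11421) + e^(−1.7313) = 0.89207 + 0.17705 = 1.0691.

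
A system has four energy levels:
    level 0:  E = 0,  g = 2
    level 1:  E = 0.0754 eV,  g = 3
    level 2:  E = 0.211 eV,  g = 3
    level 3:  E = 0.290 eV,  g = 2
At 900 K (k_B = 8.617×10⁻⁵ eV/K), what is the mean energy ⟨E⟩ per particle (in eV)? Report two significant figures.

k_BT = 8.617×10⁻⁵ × 900 K = 0.07755 eV.
Eᵢ/kT = 0, 0.9723, 2.721, 3.740.
Z = Σ gᵢe^(−Eᵢ/kT) = 2·e^(−0) + 3·e^(−0.9723) + 3·e^(−2.721) + 2·e^(−3.740) = 2.000 + 1.135 + 0.1974 + 0.04751 = 3.380.
⟨E⟩ = Σ Eᵢ gᵢe^(−Eᵢ/kT) / Z = (0·2.000 + 0.0754·1.135 + 0.211·0.1974 + 0.290·0.04751) / 3.380 = 0.042 eV.

0.042 eV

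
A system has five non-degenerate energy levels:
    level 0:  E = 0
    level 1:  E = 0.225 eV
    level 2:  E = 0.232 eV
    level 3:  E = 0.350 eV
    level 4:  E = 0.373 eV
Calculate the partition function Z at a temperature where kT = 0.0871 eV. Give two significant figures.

Eᵢ/kT = 0, 2.583, 2.664, 4.018, 4.282.
Z = Σ e^(−Eᵢ/kT) = e^(−0) + e^(−2.583) + e^(−2.664) + e^(−4.018) + e^(−4.282) = 1.000 + 0.07555 + 0.06967 + 0.01799 + 0.01382 = 1.177.

Z = 1.2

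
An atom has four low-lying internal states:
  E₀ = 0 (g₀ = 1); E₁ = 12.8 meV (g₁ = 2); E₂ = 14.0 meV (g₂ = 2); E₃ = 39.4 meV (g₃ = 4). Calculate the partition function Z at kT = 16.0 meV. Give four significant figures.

Eᵢ/kT = 0, 0.800000, 0.875000, 2.46250.
Z = Σ gᵢe^(−Eᵢ/kT) = 1·e^(−0) + 2·e^(−0.800000) + 2·e^(−0.875000) + 4·e^(−2.46250) = 1.00000 + 0.898658 + 0.833724 + 0.340887 = 3.07327.

Z = 3.073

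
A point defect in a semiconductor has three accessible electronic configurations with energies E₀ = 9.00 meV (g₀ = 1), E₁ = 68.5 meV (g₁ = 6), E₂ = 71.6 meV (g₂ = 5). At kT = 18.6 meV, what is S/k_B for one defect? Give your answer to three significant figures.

1.31

Eᵢ/kT = 0.48387, 3.6828, 3.8495.
Z = Σ gᵢe^(−Eᵢ/kT) = 1·e^(−0.48387) + 6·e^(−3.6828) + 5·e^(−3.8495) = 0.61639 + 0.15091 + 0.10645 = 0.87375.
⟨E⟩ = Σ EᵢPᵢ = 26.903 meV.
S/k_B = ln Z + ⟨E⟩/kT = ln(0.87375) + 26.903/18.6 = -0.13496 + 1.4464 = 1.31.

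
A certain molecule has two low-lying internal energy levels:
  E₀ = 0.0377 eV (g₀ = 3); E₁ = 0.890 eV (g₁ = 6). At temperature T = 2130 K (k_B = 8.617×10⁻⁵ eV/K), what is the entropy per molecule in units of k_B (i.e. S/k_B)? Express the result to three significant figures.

k_BT = 8.617×10⁻⁵ × 2130 K = 0.18354 eV.
Eᵢ/kT = 0.20540, 4.8491.
Z = Σ gᵢe^(−Eᵢ/kT) = 3·e^(−0.20540) + 6·e^(−4.8491) = 2.4430 + 0.047013 = 2.4900.
⟨E⟩ = Σ EᵢPᵢ = 0.053792 eV.
S/k_B = ln Z + ⟨E⟩/kT = ln(2.4900) + 0.053792/0.18354 = 0.91228 + 0.29308 = 1.21.

1.21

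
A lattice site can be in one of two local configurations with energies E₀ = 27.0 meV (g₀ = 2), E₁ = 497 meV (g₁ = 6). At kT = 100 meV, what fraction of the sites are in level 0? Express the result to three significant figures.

0.973

Eᵢ/kT = 0.27000, 4.9700.
Z = Σ gᵢe^(−Eᵢ/kT) = 2·e^(−0.27000) + 6·e^(−4.9700) = 1.5268 + 0.041659 = 1.5685.
P₀ = g₀ e^(−E₀/kT) / Z = 1.5268/1.5685 = 0.973.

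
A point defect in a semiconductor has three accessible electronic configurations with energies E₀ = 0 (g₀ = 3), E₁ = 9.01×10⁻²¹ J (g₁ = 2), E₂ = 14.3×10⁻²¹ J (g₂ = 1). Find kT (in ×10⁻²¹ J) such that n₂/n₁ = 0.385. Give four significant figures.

20.24 ×10⁻²¹ J

n₂/n₁ = (g₂/g₁) exp[−(E₂−E₁)/kT] = 0.385.
⇒ (E₂−E₁)/kT = ln((1/2)/0.385) = ln(1.29870) = 0.261364.
kT = 5.29 ×10⁻²¹ J / 0.261364 = 20.24 ×10⁻²¹ J.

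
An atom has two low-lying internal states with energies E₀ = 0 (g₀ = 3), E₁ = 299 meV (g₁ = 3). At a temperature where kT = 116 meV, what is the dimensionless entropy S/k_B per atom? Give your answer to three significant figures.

Eᵢ/kT = 0, 2.5776.
Z = Σ gᵢe^(−Eᵢ/kT) = 3·e^(−0) + 3·e^(−2.5776) = 3.0000 + 0.22787 = 3.2279.
⟨E⟩ = Σ EᵢPᵢ = 21.108 meV.
S/k_B = ln Z + ⟨E⟩/kT = ln(3.2279) + 21.108/116 = 1.1718 + 0.18197 = 1.35.

1.35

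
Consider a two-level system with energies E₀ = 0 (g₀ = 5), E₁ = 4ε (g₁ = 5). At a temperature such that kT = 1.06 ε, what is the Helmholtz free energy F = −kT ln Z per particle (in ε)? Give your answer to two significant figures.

Eᵢ/kT = 0, 3.774.
Z = Σ gᵢe^(−Eᵢ/kT) = 5·e^(−0) + 5·e^(−3.774) = 5.000 + 0.1148 = 5.115.
F = −kT ln Z = −1.06 × ln(5.115) = −1.06 × 1.632 = -1.7 ε.

-1.7 ε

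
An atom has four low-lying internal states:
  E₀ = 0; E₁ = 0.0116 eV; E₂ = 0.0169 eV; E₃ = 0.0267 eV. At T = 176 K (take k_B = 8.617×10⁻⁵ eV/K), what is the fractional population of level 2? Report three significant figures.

k_BT = 8.617×10⁻⁵ × 176 K = 0.015166 eV.
Eᵢ/kT = 0, 0.76487, 1.1143, 1.7605.
Z = Σ e^(−Eᵢ/kT) = e^(−0) + e^(−0.76487) + e^(−1.1143) + e^(−1.7605) = 1.0000 + 0.46539 + 0.32814 + 0.17196 = 1.9655.
P₂ = e^(−E₂/kT) / Z = 0.32814/1.9655 = 0.167.

0.167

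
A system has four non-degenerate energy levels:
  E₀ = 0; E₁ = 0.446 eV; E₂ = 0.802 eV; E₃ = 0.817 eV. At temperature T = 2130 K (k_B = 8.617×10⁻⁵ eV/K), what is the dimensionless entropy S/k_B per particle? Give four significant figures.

k_BT = 8.617×10⁻⁵ × 2130 K = 0.183542 eV.
Eᵢ/kT = 0, 2.42996, 4.36957, 4.45130.
Z = Σ e^(−Eᵢ/kT) = e^(−0) + e^(−2.42996) + e^(−4.36957) + e^(−4.45130) = 1.00000 + 0.0880404 + 0.0126567 + 0.0116634 = 1.11236.
⟨E⟩ = Σ EᵢPᵢ = 0.0529916 eV.
S/k_B = ln Z + ⟨E⟩/kT = ln(1.11236) + 0.0529916/0.183542 = 0.106484 + 0.288716 = 0.3952.

0.3952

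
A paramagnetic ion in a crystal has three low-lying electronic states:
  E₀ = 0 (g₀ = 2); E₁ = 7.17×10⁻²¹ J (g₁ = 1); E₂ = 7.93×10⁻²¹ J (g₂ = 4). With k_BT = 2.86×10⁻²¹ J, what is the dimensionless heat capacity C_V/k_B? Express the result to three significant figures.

Eᵢ/kT = 0, 2.5070, 2.7727.
Z = Σ gᵢe^(−Eᵢ/kT) = 2·e^(−0) + 1·e^(−2.5070) + 4·e^(−2.7727) = 2.0000 + 0.081512 + 0.24997 = 2.3315.
⟨E⟩ = 1.1009, ⟨E²⟩ = 8.5395.
C_V/k_B = (⟨E²⟩ − ⟨E⟩²)/(kT)² = (8.5395 − 1.2120)/8.1796 = 0.896.

0.896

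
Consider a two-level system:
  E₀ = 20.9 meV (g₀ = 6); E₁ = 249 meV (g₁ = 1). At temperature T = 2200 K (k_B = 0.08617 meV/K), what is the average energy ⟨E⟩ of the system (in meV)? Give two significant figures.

k_BT = 0.08617 × 2200 K = 189.6 meV.
Eᵢ/kT = 0.1102, 1.313.
Z = Σ gᵢe^(−Eᵢ/kT) = 6·e^(−0.1102) + 1·e^(−1.313) = 5.374 + 0.2690 = 5.643.
⟨E⟩ = Σ Eᵢ gᵢe^(−Eᵢ/kT) / Z = (20.9·5.374 + 249·0.2690) / 5.643 = 32 meV.

32 meV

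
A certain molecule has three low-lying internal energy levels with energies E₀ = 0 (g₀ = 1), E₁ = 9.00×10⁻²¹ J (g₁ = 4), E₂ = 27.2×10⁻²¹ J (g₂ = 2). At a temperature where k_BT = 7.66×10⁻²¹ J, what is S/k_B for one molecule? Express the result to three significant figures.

Eᵢ/kT = 0, 1.1749, 3.5509.
Z = Σ gᵢe^(−Eᵢ/kT) = 1·e^(−0) + 4·e^(−1.1749) + 2·e^(−3.5509) = 1.0000 + 1.2354 + 0.057398 = 2.2928.
⟨E⟩ = Σ EᵢPᵢ = 5.5303 ×10⁻²¹ J.
S/k_B = ln Z + ⟨E⟩/kT = ln(2.2928) + 5.5303/7.66 = 0.82977 + 0.72197 = 1.55.

1.55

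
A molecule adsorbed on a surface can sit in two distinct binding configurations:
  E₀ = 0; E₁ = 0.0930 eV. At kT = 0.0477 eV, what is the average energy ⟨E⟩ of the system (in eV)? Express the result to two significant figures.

0.012 eV

Eᵢ/kT = 0, 1.950.
Z = Σ e^(−Eᵢ/kT) = e^(−0) + e^(−1.950) = 1.000 + 0.1423 = 1.142.
⟨E⟩ = Σ Eᵢ e^(−Eᵢ/kT) / Z = (0·1.000 + 0.0930·0.1423) / 1.142 = 0.012 eV.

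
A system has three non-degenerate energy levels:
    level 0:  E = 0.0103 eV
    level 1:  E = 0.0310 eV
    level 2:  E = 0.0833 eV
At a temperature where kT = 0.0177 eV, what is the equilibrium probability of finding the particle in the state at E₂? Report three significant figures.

Eᵢ/kT = 0.58192, 1.7514, 4.7062.
Z = Σ e^(−Eᵢ/kT) = e^(−0.58192) + e^(−1.7514) + e^(−4.7062) = 0.55882 + 0.17353 + 0.0090391 = 0.74139.
P₂ = e^(−E₂/kT) / Z = 0.0090391/0.74139 = 0.0122.

0.0122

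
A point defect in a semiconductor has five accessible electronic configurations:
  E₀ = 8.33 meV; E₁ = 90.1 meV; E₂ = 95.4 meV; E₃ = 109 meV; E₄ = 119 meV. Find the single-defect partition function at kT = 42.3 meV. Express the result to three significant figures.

Eᵢ/kT = 0.19693, 2.1300, 2.2553, 2.5768, 2.8132.
Z = Σ e^(−Eᵢ/kT) = e^(−0.19693) + e^(−2.1300) + e^(−2.2553) + e^(−2.5768) + e^(−2.8132) = 0.82125 + 0.11884 + 0.10484 + 0.076017 + 0.060013 = 1.1810.

Z = 1.18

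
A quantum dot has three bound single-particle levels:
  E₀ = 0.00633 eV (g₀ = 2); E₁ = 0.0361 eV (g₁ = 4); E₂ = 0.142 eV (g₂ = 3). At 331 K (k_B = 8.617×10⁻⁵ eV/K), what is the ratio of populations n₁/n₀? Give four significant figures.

0.7043

k_BT = 8.617×10⁻⁵ × 331 K = 0.0285223 eV.
n₁/n₀ = (g₁/g₀) exp[−(E₁−E₀)/kT] = (4/2) × exp(−(0.02977 eV)/(0.0285223 eV)) = (4/2) × exp(-1.04374) = 0.7043.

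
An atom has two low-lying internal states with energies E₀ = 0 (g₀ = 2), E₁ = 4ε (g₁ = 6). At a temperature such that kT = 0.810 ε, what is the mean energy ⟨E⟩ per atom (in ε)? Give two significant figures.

0.084 ε

Eᵢ/kT = 0, 4.938.
Z = Σ gᵢe^(−Eᵢ/kT) = 2·e^(−0) + 6·e^(−4.938) = 2.000 + 0.04301 = 2.043.
⟨E⟩ = Σ Eᵢ gᵢe^(−Eᵢ/kT) / Z = (0·2.000 + 4·0.04301) / 2.043 = 0.084 ε.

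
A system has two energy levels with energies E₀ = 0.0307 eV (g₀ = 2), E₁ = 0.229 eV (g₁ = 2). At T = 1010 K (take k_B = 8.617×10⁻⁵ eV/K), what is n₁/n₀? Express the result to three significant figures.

k_BT = 8.617×10⁻⁵ × 1010 K = 0.087032 eV.
n₁/n₀ = (g₁/g₀) exp[−(E₁−E₀)/kT] = (2/2) × exp(−(0.1983 eV)/(0.087032 eV)) = (2/2) × exp(-2.2785) = 0.102.

0.102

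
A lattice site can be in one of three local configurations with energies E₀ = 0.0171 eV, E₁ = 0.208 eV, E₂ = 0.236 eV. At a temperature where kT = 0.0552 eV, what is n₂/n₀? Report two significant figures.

0.019

n₂/n₀ = exp[−(E₂−E₀)/kT] = exp(−(0.2189 eV)/(0.0552 eV)) = exp(-3.966) = 0.019.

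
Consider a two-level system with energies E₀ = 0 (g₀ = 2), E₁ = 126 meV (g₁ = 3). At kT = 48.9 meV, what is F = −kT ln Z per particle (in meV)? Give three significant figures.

-39.2 meV

Eᵢ/kT = 0, 2.5767.
Z = Σ gᵢe^(−Eᵢ/kT) = 2·e^(−0) + 3·e^(−2.5767) = 2.0000 + 0.22807 = 2.2281.
F = −kT ln Z = −48.9 × ln(2.2281) = −48.9 × 0.80115 = -39.2 meV.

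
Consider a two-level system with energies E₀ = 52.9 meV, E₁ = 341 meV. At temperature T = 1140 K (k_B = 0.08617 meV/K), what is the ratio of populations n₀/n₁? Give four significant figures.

k_BT = 0.08617 × 1140 K = 98.2338 meV.
n₀/n₁ = exp[−(E₀−E₁)/kT] = exp(−(-288.1 meV)/(98.2338 meV)) = exp(2.93280) = 18.78.

18.78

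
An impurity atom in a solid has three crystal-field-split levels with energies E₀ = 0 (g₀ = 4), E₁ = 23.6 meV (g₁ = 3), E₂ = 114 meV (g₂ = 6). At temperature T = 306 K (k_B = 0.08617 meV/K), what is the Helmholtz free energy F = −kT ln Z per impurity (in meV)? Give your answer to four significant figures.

-44.00 meV

k_BT = 0.08617 × 306 K = 26.3680 meV.
Eᵢ/kT = 0, 0.895024, 4.32342.
Z = Σ gᵢe^(−Eᵢ/kT) = 4·e^(−0) + 3·e^(−0.895024) + 6·e^(−4.32342) = 4.00000 + 1.22579 + 0.0795269 = 5.30532.
F = −kT ln Z = −26.3680 × ln(5.30532) = −26.3680 × 1.66871 = -44.00 meV.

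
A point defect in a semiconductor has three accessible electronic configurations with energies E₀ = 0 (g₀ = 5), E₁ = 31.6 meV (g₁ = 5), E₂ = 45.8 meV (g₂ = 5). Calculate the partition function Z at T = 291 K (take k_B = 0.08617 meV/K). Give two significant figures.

Z = 7.2

k_BT = 0.08617 × 291 K = 25.08 meV.
Eᵢ/kT = 0, 1.260, 1.826.
Z = Σ gᵢe^(−Eᵢ/kT) = 5·e^(−0) + 5·e^(−1.260) + 5·e^(−1.826) = 5.000 + 1.418 + 0.8053 = 7.223.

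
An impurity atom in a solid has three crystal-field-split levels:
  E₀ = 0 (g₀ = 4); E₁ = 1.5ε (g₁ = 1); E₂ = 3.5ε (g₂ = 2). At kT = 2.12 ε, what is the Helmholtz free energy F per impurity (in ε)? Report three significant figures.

-3.36 ε

Eᵢ/kT = 0, 0.70755, 1.6509.
Z = Σ gᵢe^(−Eᵢ/kT) = 4·e^(−0) + 1·e^(−0.70755) + 2·e^(−1.6509) = 4.0000 + 0.49285 + 0.38375 = 4.8766.
F = −kT ln Z = −2.12 × ln(4.8766) = −2.12 × 1.5844 = -3.36 ε.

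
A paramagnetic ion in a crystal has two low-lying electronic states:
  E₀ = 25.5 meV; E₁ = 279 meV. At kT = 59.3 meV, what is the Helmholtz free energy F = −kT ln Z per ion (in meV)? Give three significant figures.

Eᵢ/kT = 0.43002, 4.7049.
Z = Σ e^(−Eᵢ/kT) = e^(−0.43002) + e^(−4.7049) = 0.65050 + 0.0090508 = 0.65955.
F = −kT ln Z = −59.3 × ln(0.65955) = −59.3 × -0.41620 = 24.7 meV.

24.7 meV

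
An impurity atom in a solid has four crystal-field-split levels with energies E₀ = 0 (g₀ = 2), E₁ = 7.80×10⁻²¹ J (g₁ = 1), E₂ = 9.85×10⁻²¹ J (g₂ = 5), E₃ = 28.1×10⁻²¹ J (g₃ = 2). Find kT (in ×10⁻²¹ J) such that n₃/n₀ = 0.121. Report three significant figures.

13.3 ×10⁻²¹ J

n₃/n₀ = (g₃/g₀) exp[−(E₃−E₀)/kT] = 0.121.
⇒ (E₃−E₀)/kT = ln((2/2)/0.121) = ln(8.2645) = 2.1120.
kT = 28.1 ×10⁻²¹ J / 2.1120 = 13.3 ×10⁻²¹ J.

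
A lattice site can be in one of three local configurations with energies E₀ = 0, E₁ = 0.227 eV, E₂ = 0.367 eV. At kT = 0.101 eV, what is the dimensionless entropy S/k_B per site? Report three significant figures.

0.419

Eᵢ/kT = 0, 2.2475, 3.6337.
Z = Σ e^(−Eᵢ/kT) = e^(−0) + e^(−2.2475) + e^(−3.6337) = 1.0000 + 0.10566 + 0.026418 = 1.1321.
⟨E⟩ = Σ EᵢPᵢ = 0.029750 eV.
S/k_B = ln Z + ⟨E⟩/kT = ln(1.1321) + 0.029750/0.101 = 0.12407 + 0.29455 = 0.419.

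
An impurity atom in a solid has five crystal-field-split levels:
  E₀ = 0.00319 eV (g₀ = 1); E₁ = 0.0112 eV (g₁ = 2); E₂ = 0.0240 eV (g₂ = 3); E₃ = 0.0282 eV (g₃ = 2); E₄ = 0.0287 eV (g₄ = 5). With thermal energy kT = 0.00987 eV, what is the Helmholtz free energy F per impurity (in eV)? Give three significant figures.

Eᵢ/kT = 0.32320, 1.1348, 2.4316, 2.8571, 2.9078.
Z = Σ gᵢe^(−Eᵢ/kT) = 1·e^(−0.32320) + 2·e^(−1.1348) + 3·e^(−2.4316) + 2·e^(−2.8571) + 5·e^(−2.9078) = 0.72383 + 0.64297 + 0.26369 + 0.11487 + 0.27298 = 2.0183.
F = −kT ln Z = −0.00987 × ln(2.0183) = −0.00987 × 0.70226 = -0.00693 eV.

-0.00693 eV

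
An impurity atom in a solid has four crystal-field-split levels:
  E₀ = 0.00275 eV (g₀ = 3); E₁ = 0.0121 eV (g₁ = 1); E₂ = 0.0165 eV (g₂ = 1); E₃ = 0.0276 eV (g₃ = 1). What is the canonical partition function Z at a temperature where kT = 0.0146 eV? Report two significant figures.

Z = 3.4

Eᵢ/kT = 0.1884, 0.8288, 1.130, 1.890.
Z = Σ gᵢe^(−Eᵢ/kT) = 3·e^(−0.1884) + 1·e^(−0.8288) + 1·e^(−1.130) + 1·e^(−1.890) = 2.485 + 0.4366 + 0.3230 + 0.1511 = 3.396.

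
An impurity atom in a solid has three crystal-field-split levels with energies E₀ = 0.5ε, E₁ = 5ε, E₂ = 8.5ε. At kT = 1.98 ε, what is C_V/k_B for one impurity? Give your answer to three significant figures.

Eᵢ/kT = 0.25253, 2.5253, 4.2929.
Z = Σ e^(−Eᵢ/kT) = e^(−0.25253) + e^(−2.5253) + e^(−4.2929) = 0.77683 + 0.080034 + 0.013665 = 0.87053.
⟨E⟩ = 1.0393 ε, ⟨E²⟩ = 3.6557 ε².
C_V/k_B = (⟨E²⟩ − ⟨E⟩²)/(kT)² = (3.6557 − 1.0801)/3.9204 = 0.657.

0.657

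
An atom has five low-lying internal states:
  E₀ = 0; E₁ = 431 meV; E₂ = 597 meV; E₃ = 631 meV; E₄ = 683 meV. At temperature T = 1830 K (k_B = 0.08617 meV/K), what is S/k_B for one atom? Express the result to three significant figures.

k_BT = 0.08617 × 1830 K = 157.69 meV.
Eᵢ/kT = 0, 2.7332, 3.7859, 4.0015, 4.3313.
Z = Σ e^(−Eᵢ/kT) = e^(−0) + e^(−2.7332) + e^(−3.7859) + e^(−4.0015) + e^(−4.3313) = 1.0000 + 0.065011 + 0.022688 + 0.018288 + 0.013150 = 1.1191.
⟨E⟩ = Σ EᵢPᵢ = 55.478 meV.
S/k_B = ln Z + ⟨E⟩/kT = ln(1.1191) + 55.478/157.69 = 0.11252 + 0.35182 = 0.464.

0.464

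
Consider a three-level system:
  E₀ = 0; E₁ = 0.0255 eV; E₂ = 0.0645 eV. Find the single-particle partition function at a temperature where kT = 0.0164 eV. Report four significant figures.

Z = 1.231

Eᵢ/kT = 0, 1.55488, 3.93293.
Z = Σ e^(−Eᵢ/kT) = e^(−0) + e^(−1.55488) + e^(−3.93293) = 1.00000 + 0.211215 + 0.0195862 = 1.23080.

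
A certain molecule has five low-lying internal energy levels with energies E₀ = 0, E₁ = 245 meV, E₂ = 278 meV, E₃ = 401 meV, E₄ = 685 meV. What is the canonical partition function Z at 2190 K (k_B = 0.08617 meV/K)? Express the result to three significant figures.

Z = 1.65

k_BT = 0.08617 × 2190 K = 188.71 meV.
Eᵢ/kT = 0, 1.2983, 1.4732, 2.1250, 3.6299.
Z = Σ e^(−Eᵢ/kT) = e^(−0) + e^(−1.2983) + e^(−1.4732) + e^(−2.1250) + e^(−3.6299) = 1.0000 + 0.27300 + 0.22919 + 0.11943 + 0.026519 = 1.6481.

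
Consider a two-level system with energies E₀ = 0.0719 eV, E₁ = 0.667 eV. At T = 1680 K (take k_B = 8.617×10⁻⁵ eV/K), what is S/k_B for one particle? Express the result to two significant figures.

0.083

k_BT = 8.617×10⁻⁵ × 1680 K = 0.1448 eV.
Eᵢ/kT = 0.4965, 4.606.
Z = Σ e^(−Eᵢ/kT) = e^(−0.4965) + e^(−4.606) = 0.6087 + 0.009992 = 0.6187.
⟨E⟩ = Σ EᵢPᵢ = 0.08151 eV.
S/k_B = ln Z + ⟨E⟩/kT = ln(0.6187) + 0.08151/0.1448 = -0.4801 + 0.5629 = 0.083.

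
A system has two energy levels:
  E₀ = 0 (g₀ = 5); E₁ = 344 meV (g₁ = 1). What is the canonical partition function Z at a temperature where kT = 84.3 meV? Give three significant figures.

Z = 5.02

Eᵢ/kT = 0, 4.0807.
Z = Σ gᵢe^(−Eᵢ/kT) = 5·e^(−0) + 1·e^(−4.0807) = 5.0000 + 0.016896 = 5.0169.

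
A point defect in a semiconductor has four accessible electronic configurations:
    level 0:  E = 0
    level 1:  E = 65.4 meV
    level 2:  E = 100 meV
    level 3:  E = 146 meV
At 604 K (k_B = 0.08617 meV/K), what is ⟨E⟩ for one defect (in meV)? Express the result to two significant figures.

k_BT = 0.08617 × 604 K = 52.05 meV.
Eᵢ/kT = 0, 1.256, 1.921, 2.805.
Z = Σ e^(−Eᵢ/kT) = e^(−0) + e^(−1.256) + e^(−1.921) + e^(−2.805) = 1.000 + 0.2848 + 0.1465 + 0.06051 = 1.492.
⟨E⟩ = Σ Eᵢ e^(−Eᵢ/kT) / Z = (0·1.000 + 65.4·0.2848 + 100·0.1465 + 146·0.06051) / 1.492 = 28 meV.

28 meV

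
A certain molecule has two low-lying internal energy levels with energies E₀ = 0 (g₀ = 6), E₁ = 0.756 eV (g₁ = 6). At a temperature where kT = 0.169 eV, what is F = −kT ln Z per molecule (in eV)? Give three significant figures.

-0.305 eV

Eᵢ/kT = 0, 4.4734.
Z = Σ gᵢe^(−Eᵢ/kT) = 6·e^(−0) + 6·e^(−4.4734) = 6.0000 + 0.068451 = 6.0685.
F = −kT ln Z = −0.169 × ln(6.0685) = −0.169 × 1.8031 = -0.305 eV.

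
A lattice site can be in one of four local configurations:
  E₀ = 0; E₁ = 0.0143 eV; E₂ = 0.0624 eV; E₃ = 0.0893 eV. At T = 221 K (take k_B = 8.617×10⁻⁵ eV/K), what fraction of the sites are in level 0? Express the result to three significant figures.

k_BT = 8.617×10⁻⁵ × 221 K = 0.019044 eV.
Eᵢ/kT = 0, 0.75089, 3.2766, 4.6891.
Z = Σ e^(−Eᵢ/kT) = e^(−0) + e^(−0.75089) + e^(−3.2766) + e^(−4.6891) = 1.0000 + 0.47195 + 0.037756 + 0.0091950 = 1.5189.
P₀ = e^(−E₀/kT) / Z = 1.0000/1.5189 = 0.658.

0.658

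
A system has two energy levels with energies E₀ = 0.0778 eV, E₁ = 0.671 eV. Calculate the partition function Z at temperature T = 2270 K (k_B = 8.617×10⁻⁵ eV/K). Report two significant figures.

k_BT = 8.617×10⁻⁵ × 2270 K = 0.1956 eV.
Eᵢ/kT = 0.3978, 3.430.
Z = Σ e^(−Eᵢ/kT) = e^(−0.3978) + e^(−3.430) = 0.6718 + 0.03239 = 0.7042.

Z = 0.70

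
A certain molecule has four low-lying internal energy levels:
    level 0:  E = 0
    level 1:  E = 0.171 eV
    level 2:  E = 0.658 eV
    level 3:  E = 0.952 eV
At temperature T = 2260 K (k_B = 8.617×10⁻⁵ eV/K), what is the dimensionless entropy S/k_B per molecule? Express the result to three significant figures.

k_BT = 8.617×10⁻⁵ × 2260 K = 0.19474 eV.
Eᵢ/kT = 0, 0.87809, 3.3789, 4.8886.
Z = Σ e^(−Eᵢ/kT) = e^(−0) + e^(−0.87809) + e^(−3.3789) + e^(−4.8886) = 1.0000 + 0.41558 + 0.034085 + 0.0075320 = 1.4572.
⟨E⟩ = Σ EᵢPᵢ = 0.069079 eV.
S/k_B = ln Z + ⟨E⟩/kT = ln(1.4572) + 0.069079/0.19474 = 0.37652 + 0.35472 = 0.731.

0.731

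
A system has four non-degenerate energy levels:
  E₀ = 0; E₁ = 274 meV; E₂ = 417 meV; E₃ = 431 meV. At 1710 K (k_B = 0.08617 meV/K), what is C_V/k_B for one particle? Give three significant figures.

0.925

k_BT = 0.08617 × 1710 K = 147.35 meV.
Eᵢ/kT = 0, 1.8595, 2.8300, 2.9250.
Z = Σ e^(−Eᵢ/kT) = e^(−0) + e^(−1.8595) + e^(−2.8300) + e^(−2.9250) = 1.0000 + 0.15575 + 0.059013 + 0.053665 = 1.2684.
⟨E⟩ = 71.282 meV, ⟨E²⟩ = 25168 meV².
C_V/k_B = (⟨E²⟩ − ⟨E⟩²)/(kT)² = (25168 − 5081.1)/21712 = 0.925.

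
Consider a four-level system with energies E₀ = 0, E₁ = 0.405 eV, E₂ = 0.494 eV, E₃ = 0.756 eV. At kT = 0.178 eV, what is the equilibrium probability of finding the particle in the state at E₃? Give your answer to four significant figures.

Eᵢ/kT = 0, 2.27528, 2.77528, 4.24719.
Z = Σ e^(−Eᵢ/kT) = e^(−0) + e^(−2.27528) + e^(−2.77528) + e^(−4.24719) = 1.00000 + 0.102768 + 0.0623320 + 0.0143044 = 1.17940.
P₃ = e^(−E₃/kT) / Z = 0.0143044/1.17940 = 0.01213.

0.01213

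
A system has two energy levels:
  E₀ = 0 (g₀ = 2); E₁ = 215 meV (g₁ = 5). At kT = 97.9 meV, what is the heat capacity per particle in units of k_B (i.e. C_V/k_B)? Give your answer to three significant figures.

Eᵢ/kT = 0, 2.1961.
Z = Σ gᵢe^(−Eᵢ/kT) = 2·e^(−0) + 5·e^(−2.1961) = 2.0000 + 0.55618 = 2.5562.
⟨E⟩ = 46.780 meV, ⟨E²⟩ = 10058 meV².
C_V/k_B = (⟨E²⟩ − ⟨E⟩²)/(kT)² = (10058 − 2188.4)/9584.4 = 0.821.

0.821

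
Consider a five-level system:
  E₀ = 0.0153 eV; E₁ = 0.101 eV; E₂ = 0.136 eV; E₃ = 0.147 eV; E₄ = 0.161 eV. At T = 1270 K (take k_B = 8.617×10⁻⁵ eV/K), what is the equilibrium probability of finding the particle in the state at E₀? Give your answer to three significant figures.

0.425

k_BT = 8.617×10⁻⁵ × 1270 K = 0.10944 eV.
Eᵢ/kT = 0.13980, 0.92288, 1.2427, 1.3432, 1.4711.
Z = Σ e^(−Eᵢ/kT) = e^(−0.13980) + e^(−0.92288) + e^(−1.2427) + e^(−1.3432) + e^(−1.4711) = 0.86953 + 0.39737 + 0.28860 + 0.26101 + 0.22967 = 2.0462.
P₀ = e^(−E₀/kT) / Z = 0.86953/2.0462 = 0.425.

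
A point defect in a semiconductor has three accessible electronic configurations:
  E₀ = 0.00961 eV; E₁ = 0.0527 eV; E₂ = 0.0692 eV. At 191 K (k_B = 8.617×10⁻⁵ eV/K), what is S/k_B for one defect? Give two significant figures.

0.36

k_BT = 8.617×10⁻⁵ × 191 K = 0.01646 eV.
Eᵢ/kT = 0.5838, 3.202, 4.204.
Z = Σ e^(−Eᵢ/kT) = e^(−0.5838) + e^(−3.202) + e^(−4.204) = 0.5578 + 0.04068 + 0.01494 = 0.6134.
⟨E⟩ = Σ EᵢPᵢ = 0.01392 eV.
S/k_B = ln Z + ⟨E⟩/kT = ln(0.6134) + 0.01392/0.01646 = -0.4887 + 0.8457 = 0.36.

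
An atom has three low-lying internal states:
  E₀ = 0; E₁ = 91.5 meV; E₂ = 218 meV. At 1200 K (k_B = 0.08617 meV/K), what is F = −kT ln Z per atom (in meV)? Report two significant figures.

k_BT = 0.08617 × 1200 K = 103.4 meV.
Eᵢ/kT = 0, 0.8849, 2.108.
Z = Σ e^(−Eᵢ/kT) = e^(−0) + e^(−0.8849) + e^(−2.108) = 1.000 + 0.4128 + 0.1215 = 1.534.
F = −kT ln Z = −103.4 × ln(1.534) = −103.4 × 0.4279 = -44 meV.

-44 meV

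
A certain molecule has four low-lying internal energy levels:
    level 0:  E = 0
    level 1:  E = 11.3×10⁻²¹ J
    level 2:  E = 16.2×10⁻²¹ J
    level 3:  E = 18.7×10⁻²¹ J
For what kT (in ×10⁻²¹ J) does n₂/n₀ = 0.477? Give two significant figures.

22 ×10⁻²¹ J

n₂/n₀ = exp[−(E₂−E₀)/kT] = 0.477.
⇒ (E₂−E₀)/kT = ln(1/0.477) = ln(2.096) = 0.7400.
kT = 16.2 ×10⁻²¹ J / 0.7400 = 22 ×10⁻²¹ J.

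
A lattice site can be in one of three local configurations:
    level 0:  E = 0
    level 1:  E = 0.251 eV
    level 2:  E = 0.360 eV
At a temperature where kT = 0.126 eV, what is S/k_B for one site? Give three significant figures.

0.542

Eᵢ/kT = 0, 1.9921, 2.8571.
Z = Σ e^(−Eᵢ/kT) = e^(−0) + e^(−1.9921) + e^(−2.8571) = 1.0000 + 0.13641 + 0.057435 = 1.1938.
⟨E⟩ = Σ EᵢPᵢ = 0.046001 eV.
S/k_B = ln Z + ⟨E⟩/kT = ln(1.1938) + 0.046001/0.126 = 0.17714 + 0.36509 = 0.542.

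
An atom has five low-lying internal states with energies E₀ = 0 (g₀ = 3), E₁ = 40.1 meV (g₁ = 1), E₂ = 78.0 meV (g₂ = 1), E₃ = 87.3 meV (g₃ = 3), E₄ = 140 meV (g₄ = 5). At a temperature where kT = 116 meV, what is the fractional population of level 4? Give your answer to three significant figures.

Eᵢ/kT = 0, 0.34569, 0.67241, 0.75259, 1.2069.
Z = Σ gᵢe^(−Eᵢ/kT) = 3·e^(−0) + 1·e^(−0.34569) + 1·e^(−0.67241) + 3·e^(−0.75259) + 5·e^(−1.2069) = 3.0000 + 0.70773 + 0.51048 + 1.4134 + 1.4956 = 7.1272.
P₄ = g₄ e^(−E₄/kT) / Z = 1.4956/7.1272 = 0.210.

0.210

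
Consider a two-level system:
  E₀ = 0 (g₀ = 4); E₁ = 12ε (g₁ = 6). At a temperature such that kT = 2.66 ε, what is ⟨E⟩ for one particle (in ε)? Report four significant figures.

0.1945 ε

Eᵢ/kT = 0, 4.51128.
Z = Σ gᵢe^(−Eᵢ/kT) = 4·e^(−0) + 6·e^(−4.51128) = 4.00000 + 0.0659063 = 4.06591.
⟨E⟩ = Σ Eᵢ gᵢe^(−Eᵢ/kT) / Z = (0·4.00000 + 12·0.0659063) / 4.06591 = 0.1945 ε.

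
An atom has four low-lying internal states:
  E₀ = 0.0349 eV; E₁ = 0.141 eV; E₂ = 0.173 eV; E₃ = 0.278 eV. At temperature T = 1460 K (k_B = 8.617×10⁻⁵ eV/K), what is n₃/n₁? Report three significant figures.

0.337

k_BT = 8.617×10⁻⁵ × 1460 K = 0.12581 eV.
n₃/n₁ = exp[−(E₃−E₁)/kT] = exp(−(0.137 eV)/(0.12581 eV)) = exp(-1.0889) = 0.337.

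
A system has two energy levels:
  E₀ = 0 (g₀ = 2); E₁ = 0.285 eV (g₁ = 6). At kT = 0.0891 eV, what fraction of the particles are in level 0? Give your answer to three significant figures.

0.891

Eᵢ/kT = 0, 3.1987.
Z = Σ gᵢe^(−Eᵢ/kT) = 2·e^(−0) + 6·e^(−3.1987) = 2.0000 + 0.24489 = 2.2449.
P₀ = g₀ e^(−E₀/kT) / Z = 2.0000/2.2449 = 0.891.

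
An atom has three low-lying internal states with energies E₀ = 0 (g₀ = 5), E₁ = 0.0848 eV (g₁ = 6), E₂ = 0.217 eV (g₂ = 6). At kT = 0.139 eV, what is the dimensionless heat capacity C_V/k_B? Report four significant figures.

Eᵢ/kT = 0, 0.610072, 1.56115.
Z = Σ gᵢe^(−Eᵢ/kT) = 5·e^(−0) + 6·e^(−0.610072) + 6·e^(−1.56115) = 5.00000 + 3.25987 + 1.25937 = 9.51924.
⟨E⟩ = 0.0577483 eV, ⟨E²⟩ = 0.00869233 eV².
C_V/k_B = (⟨E²⟩ − ⟨E⟩²)/(kT)² = (0.00869233 − 0.00333487)/0.0193210 = 0.2773.

0.2773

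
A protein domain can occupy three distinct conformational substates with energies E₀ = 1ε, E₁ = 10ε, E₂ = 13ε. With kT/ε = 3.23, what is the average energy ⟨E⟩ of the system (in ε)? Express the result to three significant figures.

1.78 ε

Eᵢ/kT = 0.30960, 3.0960, 4.0248.
Z = Σ e^(−Eᵢ/kT) = e^(−0.30960) + e^(−3.0960) + e^(−4.0248) = 0.73374 + 0.045230 + 0.017867 = 0.79684.
⟨E⟩ = Σ Eᵢ e^(−Eᵢ/kT) / Z = (1·0.73374 + 10·0.045230 + 13·0.017867) / 0.79684 = 1.78 ε.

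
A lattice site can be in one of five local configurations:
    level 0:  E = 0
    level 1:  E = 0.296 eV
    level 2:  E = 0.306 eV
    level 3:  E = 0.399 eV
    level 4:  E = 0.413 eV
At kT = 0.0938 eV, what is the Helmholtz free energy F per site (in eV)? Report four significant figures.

Eᵢ/kT = 0, 3.15565, 3.26226, 4.25373, 4.40299.
Z = Σ e^(−Eᵢ/kT) = e^(−0) + e^(−3.15565) + e^(−3.26226) + e^(−4.25373) + e^(−4.40299) = 1.00000 + 0.0426107 + 0.0383017 + 0.0142111 + 0.0122407 = 1.10736.
F = −kT ln Z = −0.0938 × ln(1.10736) = −0.0938 × 0.101979 = -0.009566 eV.

-0.009566 eV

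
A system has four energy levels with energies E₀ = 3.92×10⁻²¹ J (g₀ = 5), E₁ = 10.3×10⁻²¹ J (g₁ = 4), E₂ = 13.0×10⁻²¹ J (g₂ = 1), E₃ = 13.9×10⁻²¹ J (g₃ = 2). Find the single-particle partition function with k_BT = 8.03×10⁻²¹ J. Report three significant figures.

Eᵢ/kT = 0.48817, 1.2827, 1.6189, 1.7310.
Z = Σ gᵢe^(−Eᵢ/kT) = 5·e^(−0.48817) + 4·e^(−1.2827) + 1·e^(−1.6189) + 2·e^(−1.7310) = 3.0687 + 1.1092 + 0.19812 + 0.35421 = 4.7302.

Z = 4.73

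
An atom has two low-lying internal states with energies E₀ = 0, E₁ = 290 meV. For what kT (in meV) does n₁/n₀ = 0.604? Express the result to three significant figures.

n₁/n₀ = exp[−(E₁−E₀)/kT] = 0.604.
⇒ (E₁−E₀)/kT = ln(1/0.604) = ln(1.6556) = 0.50416.
kT = 290 meV / 0.50416 = 575 meV.

575 meV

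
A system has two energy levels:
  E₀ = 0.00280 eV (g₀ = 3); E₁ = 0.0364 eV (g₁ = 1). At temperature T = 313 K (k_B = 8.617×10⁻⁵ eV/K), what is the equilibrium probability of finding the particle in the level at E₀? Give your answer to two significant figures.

0.91

k_BT = 8.617×10⁻⁵ × 313 K = 0.02697 eV.
Eᵢ/kT = 0.1038, 1.350.
Z = Σ gᵢe^(−Eᵢ/kT) = 3·e^(−0.1038) + 1·e^(−1.350) = 2.704 + 0.2592 = 2.963.
P₀ = g₀ e^(−E₀/kT) / Z = 2.704/2.963 = 0.91.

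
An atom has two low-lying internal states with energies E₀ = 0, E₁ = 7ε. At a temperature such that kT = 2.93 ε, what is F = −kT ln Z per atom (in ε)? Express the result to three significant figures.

-0.257 ε

Eᵢ/kT = 0, 2.3891.
Z = Σ e^(−Eᵢ/kT) = e^(−0) + e^(−2.3891) = 1.0000 + 0.091712 = 1.0917.
F = −kT ln Z = −2.93 × ln(1.0917) = −2.93 × 0.087736 = -0.257 ε.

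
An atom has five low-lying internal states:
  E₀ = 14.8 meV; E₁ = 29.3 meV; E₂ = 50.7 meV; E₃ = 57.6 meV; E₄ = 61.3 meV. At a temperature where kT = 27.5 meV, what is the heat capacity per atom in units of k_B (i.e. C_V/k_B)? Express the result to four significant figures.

0.4029

Eᵢ/kT = 0.538182, 1.06545, 1.84364, 2.09455, 2.22909.
Z = Σ e^(−Eᵢ/kT) = e^(−0.538182) + e^(−1.06545) + e^(−1.84364) + e^(−2.09455) + e^(−2.22909) = 0.583809 + 0.344573 + 0.158240 + 0.123126 + 0.107626 = 1.31737.
⟨E⟩ = 30.7041 meV, ⟨E²⟩ = 1247.46 meV².
C_V/k_B = (⟨E²⟩ − ⟨E⟩²)/(kT)² = (1247.46 − 942.742)/756.250 = 0.4029.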